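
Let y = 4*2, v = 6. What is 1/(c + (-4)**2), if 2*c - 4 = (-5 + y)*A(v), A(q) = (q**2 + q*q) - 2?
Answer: 1/123 ≈ 0.0081301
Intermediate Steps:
A(q) = -2 + 2*q**2 (A(q) = (q**2 + q**2) - 2 = 2*q**2 - 2 = -2 + 2*q**2)
y = 8
c = 107 (c = 2 + ((-5 + 8)*(-2 + 2*6**2))/2 = 2 + (3*(-2 + 2*36))/2 = 2 + (3*(-2 + 72))/2 = 2 + (3*70)/2 = 2 + (1/2)*210 = 2 + 105 = 107)
1/(c + (-4)**2) = 1/(107 + (-4)**2) = 1/(107 + 16) = 1/123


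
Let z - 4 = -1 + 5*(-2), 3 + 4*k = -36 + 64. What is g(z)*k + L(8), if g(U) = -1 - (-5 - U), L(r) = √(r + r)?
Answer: -59/4 ≈ -14.750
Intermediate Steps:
k = 25/4 (k = -¾ + (-36 + 64)/4 = -¾ + (¼)*28 = -¾ + 7 = 25/4 ≈ 6.2500)
L(r) = √2*√r (L(r) = √(2*r) = √2*√r)
z = -7 (z = 4 + (-1 + 5*(-2)) = 4 + (-1 - 10) = 4 - 11 = -7)
g(U) = 4 + U (g(U) = -1 + (5 + U) = 4 + U)
g(z)*k + L(8) = (4 - 7)*(25/4) + √2*√8 = -3*25/4 + √2*(2*√2) = -75/4 + 4 = -59/4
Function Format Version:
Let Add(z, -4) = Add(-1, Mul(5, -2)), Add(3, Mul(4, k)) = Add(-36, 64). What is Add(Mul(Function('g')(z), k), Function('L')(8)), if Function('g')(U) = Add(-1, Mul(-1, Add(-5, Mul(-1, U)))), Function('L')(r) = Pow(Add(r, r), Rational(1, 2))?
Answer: Rational(-59, 4) ≈ -14.750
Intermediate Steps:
k = Rational(25, 4) (k = Add(Rational(-3, 4), Mul(Rational(1, 4), Add(-36, 64))) = Add(Rational(-3, 4), Mul(Rational(1, 4), 28)) = Add(Rational(-3, 4), 7) = Rational(25, 4) ≈ 6.2500)
Function('L')(r) = Mul(Pow(2, Rational(1, 2)), Pow(r, Rational(1, 2))) (Function('L')(r) = Pow(Mul(2, r), Rational(1, 2)) = Mul(Pow(2, Rational(1, 2)), Pow(r, Rational(1, 2))))
z = -7 (z = Add(4, Add(-1, Mul(5, -2))) = Add(4, Add(-1, -10)) = Add(4, -11) = -7)
Function('g')(U) = Add(4, U) (Function('g')(U) = Add(-1, Add(5, U)) = Add(4, U))
Add(Mul(Function('g')(z), k), Function('L')(8)) = Add(Mul(Add(4, -7), Rational(25, 4)), Mul(Pow(2, Rational(1, 2)), Pow(8, Rational(1, 2)))) = Add(Mul(-3, Rational(25, 4)), Mul(Pow(2, Rational(1, 2)), Mul(2, Pow(2, Rational(1, 2))))) = Add(Rational(-75, 4), 4) = Rational(-59, 4)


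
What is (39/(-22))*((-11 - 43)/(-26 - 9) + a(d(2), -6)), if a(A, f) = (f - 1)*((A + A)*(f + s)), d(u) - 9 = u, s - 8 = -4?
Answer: -211263/385 ≈ -548.74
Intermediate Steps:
s = 4 (s = 8 - 4 = 4)
d(u) = 9 + u
a(A, f) = 2*A*(-1 + f)*(4 + f) (a(A, f) = (f - 1)*((A + A)*(f + 4)) = (-1 + f)*((2*A)*(4 + f)) = (-1 + f)*(2*A*(4 + f)) = 2*A*(-1 + f)*(4 + f))
(39/(-22))*((-11 - 43)/(-26 - 9) + a(d(2), -6)) = (39/(-22))*((-11 - 43)/(-26 - 9) + 2*(9 + 2)*(-4 + (-6)² + 3*(-6))) = (39*(-1/22))*(-54/(-35) + 2*11*(-4 + 36 - 18)) = -39*(-54*(-1/35) + 2*11*14)/22 = -39*(54/35 + 308)/22 = -39/22*10834/35 = -211263/385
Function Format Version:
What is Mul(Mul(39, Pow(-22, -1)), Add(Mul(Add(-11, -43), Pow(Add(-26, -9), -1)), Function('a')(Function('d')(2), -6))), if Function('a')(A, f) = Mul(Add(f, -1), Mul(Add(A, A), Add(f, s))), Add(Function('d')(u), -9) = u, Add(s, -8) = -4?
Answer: Rational(-211263, 385) ≈ -548.74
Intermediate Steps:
s = 4 (s = Add(8, -4) = 4)
Function('d')(u) = Add(9, u)
Function('a')(A, f) = Mul(2, A, Add(-1, f), Add(4, f)) (Function('a')(A, f) = Mul(Add(f, -1), Mul(Add(A, A), Add(f, 4))) = Mul(Add(-1, f), Mul(Mul(2, A), Add(4, f))) = Mul(Add(-1, f), Mul(2, A, Add(4, f))) = Mul(2, A, Add(-1, f), Add(4, f)))
Mul(Mul(39, Pow(-22, -1)), Add(Mul(Add(-11, -43), Pow(Add(-26, -9), -1)), Function('a')(Function('d')(2), -6))) = Mul(Mul(39, Pow(-22, -1)), Add(Mul(Add(-11, -43), Pow(Add(-26, -9), -1)), Mul(2, Add(9, 2), Add(-4, Pow(-6, 2), Mul(3, -6))))) = Mul(Mul(39, Rational(-1, 22)), Add(Mul(-54, Pow(-35, -1)), Mul(2, 11, Add(-4, 36, -18)))) = Mul(Rational(-39, 22), Add(Mul(-54, Rational(-1, 35)), Mul(2, 11, 14))) = Mul(Rational(-39, 22), Add(Rational(54, 35), 308)) = Mul(Rational(-39, 22), Rational(10834, 35)) = Rational(-211263, 385)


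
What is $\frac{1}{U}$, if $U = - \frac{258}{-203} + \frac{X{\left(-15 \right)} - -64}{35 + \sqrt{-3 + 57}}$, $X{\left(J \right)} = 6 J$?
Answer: $\frac{5957441}{2620762} - \frac{1607151 \sqrt{6}}{5241524} \approx 1.5221$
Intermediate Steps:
$U = \frac{258}{203} - \frac{26}{35 + 3 \sqrt{6}}$ ($U = - \frac{258}{-203} + \frac{6 \left(-15\right) - -64}{35 + \sqrt{-3 + 57}} = \left(-258\right) \left(- \frac{1}{203}\right) + \frac{-90 + 64}{35 + \sqrt{54}} = \frac{258}{203} - \frac{26}{35 + 3 \sqrt{6}} \approx 0.65698$)
$\frac{1}{U} = \frac{1}{\frac{117388}{237713} + \frac{78 \sqrt{6}}{1171}}$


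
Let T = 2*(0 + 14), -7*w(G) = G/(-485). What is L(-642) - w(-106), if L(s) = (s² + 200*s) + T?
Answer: 963473946/3395 ≈ 2.8379e+5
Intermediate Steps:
w(G) = G/3395 (w(G) = -G/(7*(-485)) = -G*(-1)/(7*485) = -(-1)*G/3395 = G/3395)
T = 28 (T = 2*14 = 28)
L(s) = 28 + s² + 200*s (L(s) = (s² + 200*s) + 28 = 28 + s² + 200*s)
L(-642) - w(-106) = (28 + (-642)² + 200*(-642)) - (-106)/3395 = (28 + 412164 - 128400) - 1*(-106/3395) = 283792 + 106/3395 = 963473946/3395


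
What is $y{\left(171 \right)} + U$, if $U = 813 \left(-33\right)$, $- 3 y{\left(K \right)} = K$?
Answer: $-26886$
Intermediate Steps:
$y{\left(K \right)} = - \frac{K}{3}$
$U = -26829$
$y{\left(171 \right)} + U = \left(- \frac{1}{3}\right) 171 - 26829 = -57 - 26829 = -26886$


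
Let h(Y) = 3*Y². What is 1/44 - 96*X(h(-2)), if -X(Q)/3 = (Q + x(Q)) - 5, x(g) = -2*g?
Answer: -215423/44 ≈ -4896.0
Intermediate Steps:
X(Q) = 15 + 3*Q (X(Q) = -3*((Q - 2*Q) - 5) = -3*(-Q - 5) = -3*(-5 - Q) = 15 + 3*Q)
1/44 - 96*X(h(-2)) = 1/44 - 96*(15 + 3*(3*(-2)²)) = 1/44 - 96*(15 + 3*(3*4)) = 1/44 - 96*(15 + 3*12) = 1/44 - 96*(15 + 36) = 1/44 - 96*51 = 1/44 - 4896 = -215423/44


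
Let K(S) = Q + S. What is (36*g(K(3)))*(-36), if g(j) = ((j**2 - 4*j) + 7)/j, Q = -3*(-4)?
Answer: -74304/5 ≈ -14861.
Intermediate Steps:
Q = 12
K(S) = 12 + S
g(j) = (7 + j**2 - 4*j)/j
(36*g(K(3)))*(-36) = (36*(-4 + (12 + 3) + 7/(12 + 3)))*(-36) = (36*(-4 + 15 + 7/15))*(-36) = (36*(172/15))*(-36) = (2064/5)*(-36) = -74304/5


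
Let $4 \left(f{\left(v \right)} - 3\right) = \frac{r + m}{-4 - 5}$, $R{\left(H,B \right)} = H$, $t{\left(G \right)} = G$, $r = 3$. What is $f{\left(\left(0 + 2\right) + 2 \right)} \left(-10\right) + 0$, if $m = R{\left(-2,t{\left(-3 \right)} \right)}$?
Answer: $- \frac{535}{18} \approx -29.722$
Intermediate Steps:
$m = -2$
$f{\left(v \right)} = \frac{107}{36}$ ($f{\left(v \right)} = 3 + \frac{\left(3 - 2\right) \frac{1}{-4 - 5}}{4} = 3 + \frac{1 \frac{1}{-9}}{4} = 3 + \frac{1 \left(- \frac{1}{9}\right)}{4} = 3 + \frac{1}{4} \left(- \frac{1}{9}\right) = 3 - \frac{1}{36} = \frac{107}{36}$)
$f{\left(\left(0 + 2\right) + 2 \right)} \left(-10\right) + 0 = \frac{107}{36} \left(-10\right) + 0 = - \frac{535}{18} + 0 = - \frac{535}{18}$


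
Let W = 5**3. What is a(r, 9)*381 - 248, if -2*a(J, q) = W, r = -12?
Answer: -48121/2 ≈ -24061.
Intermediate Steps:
W = 125
a(J, q) = -125/2 (a(J, q) = -1/2*125 = -125/2)
a(r, 9)*381 - 248 = -125/2*381 - 248 = -47625/2 - 248 = -48121/2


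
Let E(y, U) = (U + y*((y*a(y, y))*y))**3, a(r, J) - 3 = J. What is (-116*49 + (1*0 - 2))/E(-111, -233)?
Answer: -5686/3222374560372603403585875 ≈ -1.7645e-21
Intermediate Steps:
a(r, J) = 3 + J
E(y, U) = (U + y**3*(3 + y))**3 (E(y, U) = (U + y*((y*(3 + y))*y))**3 = (U + y*(y**2*(3 + y)))**3 = (U + y**3*(3 + y))**3)
(-116*49 + (1*0 - 2))/E(-111, -233) = (-116*49 + (1*0 - 2))/((-233 + (-111)**3*(3 - 111))**3) = (-5684 + (0 - 2))/((-233 - 1367631*(-108))**3) = (-5684 - 2)/((-233 + 147704148)**3) = -5686/(147703915**3) = -5686/3222374560372603403585875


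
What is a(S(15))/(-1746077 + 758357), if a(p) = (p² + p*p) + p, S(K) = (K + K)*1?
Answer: -61/32924 ≈ -0.0018528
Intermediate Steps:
S(K) = 2*K (S(K) = (2*K)*1 = 2*K)
a(p) = p + 2*p² (a(p) = (p² + p²) + p = 2*p² + p = p + 2*p²)
a(S(15))/(-1746077 + 758357) = ((2*15)*(1 + 2*(2*15)))/(-1746077 + 758357) = (30*(1 + 2*30))/(-987720) = (30*(1 + 60))*(-1/987720) = (30*61)*(-1/987720) = 1830*(-1/987720) = -61/32924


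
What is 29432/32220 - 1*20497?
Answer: -165095977/8055 ≈ -20496.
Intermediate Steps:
29432/32220 - 1*20497 = 29432*(1/32220) - 20497 = 7358/8055 - 20497 = -165095977/8055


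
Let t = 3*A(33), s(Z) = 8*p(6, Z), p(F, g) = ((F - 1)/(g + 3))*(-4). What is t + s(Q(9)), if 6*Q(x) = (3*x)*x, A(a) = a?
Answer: 8293/87 ≈ 95.322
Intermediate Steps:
p(F, g) = -4*(-1 + F)/(3 + g) (p(F, g) = ((-1 + F)/(3 + g))*(-4) = -4*(-1 + F)/(3 + g))
Q(x) = x²/2 (Q(x) = ((3*x)*x)/6 = (3*x²)/6 = x²/2)
s(Z) = -160/(3 + Z) (s(Z) = 8*(4*(1 - 1*6)/(3 + Z)) = 8*(4*(1 - 6)/(3 + Z)) = 8*(4*(-5)/(3 + Z)) = 8*(-20/(3 + Z)) = -160/(3 + Z))
t = 99 (t = 3*33 = 99)
t + s(Q(9)) = 99 - 160/(3 + (½)*9²) = 99 - 160/(3 + (½)*81) = 99 - 160/(3 + 81/2) = 99 - 160/87/2 = 99 - 160*2/87 = 99 - 320/87 = 8293/87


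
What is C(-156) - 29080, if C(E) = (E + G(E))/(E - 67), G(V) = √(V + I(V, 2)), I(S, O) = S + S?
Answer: -6484684/223 - 6*I*√13/223 ≈ -29079.0 - 0.09701*I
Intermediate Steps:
I(S, O) = 2*S
G(V) = √3*√V (G(V) = √(V + 2*V) = √(3*V) = √3*√V)
C(E) = (E + √3*√E)/(-67 + E) (C(E) = (E + √3*√E)/(E - 67) = (E + √3*√E)/(-67 + E))
C(-156) - 29080 = (-156 + √3*√(-156))/(-67 - 156) - 29080 = (-156 + √3*(2*I*√39))/(-223) - 29080 = -(-156 + 6*I*√13)/223 - 29080 = (156/223 - 6*I*√13/223) - 29080 = -6484684/223 - 6*I*√13/223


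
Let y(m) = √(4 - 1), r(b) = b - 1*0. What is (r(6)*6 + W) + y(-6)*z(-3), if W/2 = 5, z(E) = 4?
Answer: 46 + 4*√3 ≈ 52.928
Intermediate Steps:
r(b) = b (r(b) = b + 0 = b)
W = 10 (W = 2*5 = 10)
y(m) = √3
(r(6)*6 + W) + y(-6)*z(-3) = (6*6 + 10) + √3*4 = (36 + 10) + 4*√3 = 46 + 4*√3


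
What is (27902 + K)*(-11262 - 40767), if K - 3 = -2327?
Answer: -1330797762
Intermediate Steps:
K = -2324 (K = 3 - 2327 = -2324)
(27902 + K)*(-11262 - 40767) = (27902 - 2324)*(-11262 - 40767) = 25578*(-52029) = -1330797762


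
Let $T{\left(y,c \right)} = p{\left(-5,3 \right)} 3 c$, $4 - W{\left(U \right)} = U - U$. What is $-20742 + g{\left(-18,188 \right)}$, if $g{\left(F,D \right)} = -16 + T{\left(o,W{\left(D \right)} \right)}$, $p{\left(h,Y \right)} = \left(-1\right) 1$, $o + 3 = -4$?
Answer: $-20770$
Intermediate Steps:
$o = -7$ ($o = -3 - 4 = -7$)
$p{\left(h,Y \right)} = -1$
$W{\left(U \right)} = 4$ ($W{\left(U \right)} = 4 - \left(U - U\right) = 4 - 0 = 4 + 0 = 4$)
$T{\left(y,c \right)} = - 3 c$
$g{\left(F,D \right)} = -28$ ($g{\left(F,D \right)} = -16 - 12 = -28$)
$-20742 + g{\left(-18,188 \right)} = -20742 - 28 = -20770$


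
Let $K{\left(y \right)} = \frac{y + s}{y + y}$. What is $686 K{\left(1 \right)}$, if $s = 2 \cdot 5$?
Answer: $3773$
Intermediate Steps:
$s = 10$
$K{\left(y \right)} = \frac{10 + y}{2 y}$ ($K{\left(y \right)} = \frac{y + 10}{y + y} = \frac{10 + y}{2 y}$)
$686 K{\left(1 \right)} = 686 \frac{10 + 1}{2 \cdot 1} = 686 \cdot \frac{1}{2} \cdot 1 \cdot 11 = 686 \cdot \frac{11}{2} = 3773$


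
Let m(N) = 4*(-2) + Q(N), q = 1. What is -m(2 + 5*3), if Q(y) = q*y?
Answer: -9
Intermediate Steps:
Q(y) = y (Q(y) = 1*y = y)
m(N) = -8 + N (m(N) = 4*(-2) + N = -8 + N)
-m(2 + 5*3) = -(-8 + (2 + 5*3)) = -(-8 + (2 + 15)) = -(-8 + 17) = -1*9 = -9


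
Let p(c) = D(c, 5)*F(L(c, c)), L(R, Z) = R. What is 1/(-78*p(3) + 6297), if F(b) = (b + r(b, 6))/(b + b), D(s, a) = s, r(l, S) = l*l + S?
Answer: 1/5595 ≈ 0.00017873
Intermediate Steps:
r(l, S) = S + l**2 (r(l, S) = l**2 + S = S + l**2)
F(b) = (6 + b + b**2)/(2*b) (F(b) = (b + (6 + b**2))/(b + b) = (6 + b + b**2)/((2*b)) = (6 + b + b**2)*(1/(2*b)) = (6 + b + b**2)/(2*b))
p(c) = 3 + c/2 + c**2/2 (p(c) = c*((6 + c + c**2)/(2*c)) = 3 + c/2 + c**2/2)
1/(-78*p(3) + 6297) = 1/(-78*(3 + (1/2)*3 + (1/2)*3**2) + 6297) = 1/(-78*(3 + 3/2 + (1/2)*9) + 6297) = 1/(-78*(3 + 3/2 + 9/2) + 6297) = 1/(-78*9 + 6297) = 1/(-702 + 6297) = 1/5595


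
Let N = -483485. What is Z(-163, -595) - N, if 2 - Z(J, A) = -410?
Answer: 483897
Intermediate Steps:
Z(J, A) = 412 (Z(J, A) = 2 - 1*(-410) = 2 + 410 = 412)
Z(-163, -595) - N = 412 - 1*(-483485) = 412 + 483485 = 483897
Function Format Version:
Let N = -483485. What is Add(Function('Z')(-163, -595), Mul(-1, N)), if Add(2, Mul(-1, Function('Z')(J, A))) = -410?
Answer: 483897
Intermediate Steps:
Function('Z')(J, A) = 412 (Function('Z')(J, A) = Add(2, Mul(-1, -410)) = Add(2, 410) = 412)
Add(Function('Z')(-163, -595), Mul(-1, N)) = Add(412, Mul(-1, -483485)) = Add(412, 483485) = 483897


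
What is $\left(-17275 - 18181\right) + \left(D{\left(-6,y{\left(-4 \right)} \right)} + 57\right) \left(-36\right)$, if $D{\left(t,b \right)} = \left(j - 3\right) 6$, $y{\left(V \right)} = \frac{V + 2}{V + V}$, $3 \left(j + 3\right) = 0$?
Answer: $-36212$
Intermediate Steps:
$j = -3$ ($j = -3 + \frac{1}{3} \cdot 0 = -3 + 0 = -3$)
$y{\left(V \right)} = \frac{2 + V}{2 V}$
$D{\left(t,b \right)} = -36$ ($D{\left(t,b \right)} = \left(-3 - 3\right) 6 = \left(-6\right) 6 = -36$)
$\left(-17275 - 18181\right) + \left(D{\left(-6,y{\left(-4 \right)} \right)} + 57\right) \left(-36\right) = \left(-17275 - 18181\right) + \left(-36 + 57\right) \left(-36\right) = -35456 + 21 \left(-36\right) = -35456 - 756 = -36212$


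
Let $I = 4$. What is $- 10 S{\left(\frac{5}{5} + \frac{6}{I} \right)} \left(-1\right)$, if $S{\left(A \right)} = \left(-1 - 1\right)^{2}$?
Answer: $40$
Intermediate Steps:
$S{\left(A \right)} = 4$ ($S{\left(A \right)} = \left(-2\right)^{2} = 4$)
$- 10 S{\left(\frac{5}{5} + \frac{6}{I} \right)} \left(-1\right) = \left(-10\right) 4 \left(-1\right) = \left(-40\right) \left(-1\right) = 40$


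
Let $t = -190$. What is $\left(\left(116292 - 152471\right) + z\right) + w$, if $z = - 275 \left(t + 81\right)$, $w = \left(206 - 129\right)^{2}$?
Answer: $-275$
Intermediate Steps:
$w = 5929$ ($w = 77^{2} = 5929$)
$z = 29975$ ($z = - 275 \left(-190 + 81\right) = \left(-275\right) \left(-109\right) = 29975$)
$\left(\left(116292 - 152471\right) + z\right) + w = \left(\left(116292 - 152471\right) + 29975\right) + 5929 = \left(-36179 + 29975\right) + 5929 = -6204 + 5929 = -275$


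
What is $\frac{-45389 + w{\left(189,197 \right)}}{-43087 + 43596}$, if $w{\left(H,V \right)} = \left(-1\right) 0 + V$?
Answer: $- \frac{45192}{509} \approx -88.786$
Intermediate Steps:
$w{\left(H,V \right)} = V$ ($w{\left(H,V \right)} = 0 + V = V$)
$\frac{-45389 + w{\left(189,197 \right)}}{-43087 + 43596} = \frac{-45389 + 197}{-43087 + 43596} = - \frac{45192}{509}$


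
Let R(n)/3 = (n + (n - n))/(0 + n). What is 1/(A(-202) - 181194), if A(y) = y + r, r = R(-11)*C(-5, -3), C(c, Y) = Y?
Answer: -1/181405 ≈ -5.5125e-6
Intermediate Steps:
R(n) = 3 (R(n) = 3*((n + (n - n))/(0 + n)) = 3*((n + 0)/n) = 3*(n/n) = 3*1 = 3)
r = -9 (r = 3*(-3) = -9)
A(y) = -9 + y (A(y) = y - 9 = -9 + y)
1/(A(-202) - 181194) = 1/((-9 - 202) - 181194) = 1/(-211 - 181194) = 1/(-181405) = -1/181405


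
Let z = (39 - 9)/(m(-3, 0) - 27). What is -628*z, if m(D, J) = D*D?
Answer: 3140/3 ≈ 1046.7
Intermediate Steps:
m(D, J) = D²
z = -5/3 (z = (39 - 9)/((-3)² - 27) = 30/(9 - 27) = 30/(-18) = 30*(-1/18) = -5/3 ≈ -1.6667)
-628*z = -628*(-5/3) = 3140/3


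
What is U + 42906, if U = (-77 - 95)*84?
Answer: 28458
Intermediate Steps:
U = -14448 (U = -172*84 = -14448)
U + 42906 = -14448 + 42906 = 28458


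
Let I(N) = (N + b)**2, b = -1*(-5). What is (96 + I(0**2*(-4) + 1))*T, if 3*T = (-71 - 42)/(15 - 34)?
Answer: 4972/19 ≈ 261.68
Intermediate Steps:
b = 5
I(N) = (5 + N)**2 (I(N) = (N + 5)**2 = (5 + N)**2)
T = 113/57 (T = ((-71 - 42)/(15 - 34))/3 = (-113/(-19))/3 = (-113*(-1/19))/3 = (1/3)*(113/19) = 113/57 ≈ 1.9825)
(96 + I(0**2*(-4) + 1))*T = (96 + (5 + (0**2*(-4) + 1))**2)*(113/57) = (96 + (5 + (0*(-4) + 1))**2)*(113/57) = (96 + (5 + (0 + 1))**2)*(113/57) = (96 + (5 + 1)**2)*(113/57) = (96 + 6**2)*(113/57) = (96 + 36)*(113/57) = 132*(113/57) = 4972/19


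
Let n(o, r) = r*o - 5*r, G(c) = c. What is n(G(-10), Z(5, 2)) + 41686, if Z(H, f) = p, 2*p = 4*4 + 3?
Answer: 83087/2 ≈ 41544.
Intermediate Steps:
p = 19/2 (p = (4*4 + 3)/2 = (16 + 3)/2 = (½)*19 = 19/2 ≈ 9.5000)
Z(H, f) = 19/2
n(o, r) = -5*r + o*r (n(o, r) = o*r - 5*r = -5*r + o*r)
n(G(-10), Z(5, 2)) + 41686 = 19*(-5 - 10)/2 + 41686 = (19/2)*(-15) + 41686 = -285/2 + 41686 = 83087/2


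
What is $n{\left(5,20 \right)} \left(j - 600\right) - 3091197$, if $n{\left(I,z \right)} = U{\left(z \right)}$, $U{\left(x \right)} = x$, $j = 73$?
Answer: $-3101737$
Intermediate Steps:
$n{\left(I,z \right)} = z$
$n{\left(5,20 \right)} \left(j - 600\right) - 3091197 = 20 \left(73 - 600\right) - 3091197 = 20 \left(-527\right) - 3091197 = -10540 - 3091197 = -3101737$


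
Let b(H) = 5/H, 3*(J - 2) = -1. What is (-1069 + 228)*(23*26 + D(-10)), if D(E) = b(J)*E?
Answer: -477688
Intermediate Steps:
J = 5/3 (J = 2 + (⅓)*(-1) = 2 - ⅓ = 5/3 ≈ 1.6667)
D(E) = 3*E (D(E) = (5/(5/3))*E = (5*(⅗))*E = 3*E)
(-1069 + 228)*(23*26 + D(-10)) = (-1069 + 228)*(23*26 + 3*(-10)) = -841*(598 - 30) = -841*568 = -477688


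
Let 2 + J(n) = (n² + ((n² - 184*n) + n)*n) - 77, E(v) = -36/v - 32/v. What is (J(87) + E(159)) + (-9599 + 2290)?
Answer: -115504505/159 ≈ -7.2644e+5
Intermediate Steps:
E(v) = -68/v
J(n) = -79 + n² + n*(n² - 183*n) (J(n) = -2 + ((n² + ((n² - 184*n) + n)*n) - 77) = -2 + ((n² + (n² - 183*n)*n) - 77) = -2 + ((n² + n*(n² - 183*n)) - 77) = -2 + (-77 + n² + n*(n² - 183*n)) = -79 + n² + n*(n² - 183*n))
(J(87) + E(159)) + (-9599 + 2290) = ((-79 + 87³ - 182*87²) - 68/159) + (-9599 + 2290) = ((-79 + 658503 - 182*7569) - 68*1/159) - 7309 = ((-79 + 658503 - 1377558) - 68/159) - 7309 = (-719134 - 68/159) - 7309 = -114342374/159 - 7309 = -115504505/159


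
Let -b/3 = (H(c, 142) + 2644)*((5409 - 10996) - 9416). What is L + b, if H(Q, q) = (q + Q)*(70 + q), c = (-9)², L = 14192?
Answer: 2246863472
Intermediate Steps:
c = 81
H(Q, q) = (70 + q)*(Q + q) (H(Q, q) = (Q + q)*(70 + q) = (70 + q)*(Q + q))
b = 2246849280 (b = -3*((142² + 70*81 + 70*142 + 81*142) + 2644)*((5409 - 10996) - 9416) = -3*((20164 + 5670 + 9940 + 11502) + 2644)*(-5587 - 9416) = -3*(47276 + 2644)*(-15003) = -149760*(-15003) = -3*(-748949760) = 2246849280)
L + b = 14192 + 2246849280 = 2246863472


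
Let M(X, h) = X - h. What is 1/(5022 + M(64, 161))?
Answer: 1/4925 ≈ 0.00020305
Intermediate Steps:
1/(5022 + M(64, 161)) = 1/(5022 + (64 - 1*161)) = 1/(5022 + (64 - 161)) = 1/(5022 - 97) = 1/4925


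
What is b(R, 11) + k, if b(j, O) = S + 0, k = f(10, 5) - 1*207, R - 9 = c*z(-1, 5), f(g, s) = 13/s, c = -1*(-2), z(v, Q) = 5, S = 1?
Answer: -1017/5 ≈ -203.40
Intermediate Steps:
c = 2
R = 19 (R = 9 + 2*5 = 9 + 10 = 19)
k = -1022/5 (k = 13/5 - 1*207 = 13*(1/5) - 207 = 13/5 - 207 = -1022/5 ≈ -204.40)
b(j, O) = 1 (b(j, O) = 1 + 0 = 1)
b(R, 11) + k = 1 - 1022/5 = -1017/5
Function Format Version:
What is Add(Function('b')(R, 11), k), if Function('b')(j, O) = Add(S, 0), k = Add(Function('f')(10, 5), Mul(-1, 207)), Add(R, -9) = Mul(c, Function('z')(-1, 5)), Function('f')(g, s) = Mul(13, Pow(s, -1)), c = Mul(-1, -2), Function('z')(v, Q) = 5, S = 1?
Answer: Rational(-1017, 5) ≈ -203.40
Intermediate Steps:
c = 2
R = 19 (R = Add(9, Mul(2, 5)) = Add(9, 10) = 19)
k = Rational(-1022, 5) (k = Add(Mul(13, Pow(5, -1)), Mul(-1, 207)) = Add(Mul(13, Rational(1, 5)), -207) = Add(Rational(13, 5), -207) = Rational(-1022, 5) ≈ -204.40)
Function('b')(j, O) = 1 (Function('b')(j, O) = Add(1, 0) = 1)
Add(Function('b')(R, 11), k) = Add(1, Rational(-1022, 5)) = Rational(-1017, 5)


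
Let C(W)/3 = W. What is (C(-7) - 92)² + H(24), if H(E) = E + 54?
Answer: 12847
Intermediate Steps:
C(W) = 3*W
H(E) = 54 + E
(C(-7) - 92)² + H(24) = (3*(-7) - 92)² + (54 + 24) = (-21 - 92)² + 78 = (-113)² + 78 = 12769 + 78 = 12847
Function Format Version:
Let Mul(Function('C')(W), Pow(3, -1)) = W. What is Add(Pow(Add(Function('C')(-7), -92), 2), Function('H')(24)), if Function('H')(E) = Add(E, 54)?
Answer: 12847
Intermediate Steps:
Function('C')(W) = Mul(3, W)
Function('H')(E) = Add(54, E)
Add(Pow(Add(Function('C')(-7), -92), 2), Function('H')(24)) = Add(Pow(Add(Mul(3, -7), -92), 2), Add(54, 24)) = Add(Pow(Add(-21, -92), 2), 78) = Add(Pow(-113, 2), 78) = Add(12769, 78) = 12847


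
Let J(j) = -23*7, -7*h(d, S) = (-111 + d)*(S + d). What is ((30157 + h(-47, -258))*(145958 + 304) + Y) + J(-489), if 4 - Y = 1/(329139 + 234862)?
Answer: 13438674640671052/3948007 ≈ 3.4039e+9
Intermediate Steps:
h(d, S) = -(-111 + d)*(S + d)/7
Y = 2256003/564001 (Y = 4 - 1/(329139 + 234862) = 4 - 1/564001 = 2256003/564001 ≈ 4.0000)
J(j) = -161
((30157 + h(-47, -258))*(145958 + 304) + Y) + J(-489) = ((30157 + (-⅐*(-47)² + (111/7)*(-258) + (111/7)*(-47) - ⅐*(-258)*(-47)))*(145958 + 304) + 2256003/564001) - 161 = ((30157 + (-⅐*2209 - 28638/7 - 5217/7 - 12126/7))*146262 + 2256003/564001) - 161 = ((30157 + (-2209/7 - 28638/7 - 5217/7 - 12126/7))*146262 + 2256003/564001) - 161 = ((30157 - 48190/7)*146262 + 2256003/564001) - 161 = ((162909/7)*146262 + 2256003/564001) - 161 = (23827396158/7 + 2256003/564001) - 161 = 13438675276300179/3948007 - 161 = 13438674640671052/3948007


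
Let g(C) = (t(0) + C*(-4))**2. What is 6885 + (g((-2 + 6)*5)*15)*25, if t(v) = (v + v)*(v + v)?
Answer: 2406885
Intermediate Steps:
t(v) = 4*v**2 (t(v) = (2*v)*(2*v) = 4*v**2)
g(C) = 16*C**2 (g(C) = (4*0**2 + C*(-4))**2 = (4*0 - 4*C)**2 = (0 - 4*C)**2 = (-4*C)**2 = 16*C**2)
6885 + (g((-2 + 6)*5)*15)*25 = 6885 + ((16*((-2 + 6)*5)**2)*15)*25 = 6885 + ((16*(4*5)**2)*15)*25 = 6885 + ((16*20**2)*15)*25 = 6885 + ((16*400)*15)*25 = 6885 + (6400*15)*25 = 6885 + 96000*25 = 6885 + 2400000 = 2406885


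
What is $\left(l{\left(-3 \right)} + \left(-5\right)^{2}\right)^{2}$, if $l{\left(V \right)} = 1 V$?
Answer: $484$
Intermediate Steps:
$l{\left(V \right)} = V$
$\left(l{\left(-3 \right)} + \left(-5\right)^{2}\right)^{2} = \left(-3 + \left(-5\right)^{2}\right)^{2} = \left(-3 + 25\right)^{2} = 22^{2} = 484$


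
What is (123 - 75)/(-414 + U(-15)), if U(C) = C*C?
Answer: -16/63 ≈ -0.25397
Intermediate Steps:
U(C) = C**2
(123 - 75)/(-414 + U(-15)) = (123 - 75)/(-414 + (-15)**2) = 48/(-414 + 225) = 48/(-189) = 48*(-1/189) = -16/63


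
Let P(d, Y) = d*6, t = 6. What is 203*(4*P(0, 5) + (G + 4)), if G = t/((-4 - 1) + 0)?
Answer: 2842/5 ≈ 568.40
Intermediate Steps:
G = -6/5 (G = 6/((-4 - 1) + 0) = 6/(-5 + 0) = 6/(-5) = 6*(-⅕) = -6/5 ≈ -1.2000)
P(d, Y) = 6*d
203*(4*P(0, 5) + (G + 4)) = 203*(4*(6*0) + (-6/5 + 4)) = 203*(4*0 + 14/5) = 203*(0 + 14/5) = 203*(14/5) = 2842/5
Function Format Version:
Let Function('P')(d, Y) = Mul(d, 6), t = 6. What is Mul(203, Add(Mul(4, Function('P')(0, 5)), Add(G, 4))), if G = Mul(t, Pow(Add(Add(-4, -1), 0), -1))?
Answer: Rational(2842, 5) ≈ 568.40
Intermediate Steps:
G = Rational(-6, 5) (G = Mul(6, Pow(Add(Add(-4, -1), 0), -1)) = Mul(6, Pow(Add(-5, 0), -1)) = Mul(6, Pow(-5, -1)) = Mul(6, Rational(-1, 5)) = Rational(-6, 5) ≈ -1.2000)
Function('P')(d, Y) = Mul(6, d)
Mul(203, Add(Mul(4, Function('P')(0, 5)), Add(G, 4))) = Mul(203, Add(Mul(4, Mul(6, 0)), Add(Rational(-6, 5), 4))) = Mul(203, Add(Mul(4, 0), Rational(14, 5))) = Mul(203, Add(0, Rational(14, 5))) = Mul(203, Rational(14, 5)) = Rational(2842, 5)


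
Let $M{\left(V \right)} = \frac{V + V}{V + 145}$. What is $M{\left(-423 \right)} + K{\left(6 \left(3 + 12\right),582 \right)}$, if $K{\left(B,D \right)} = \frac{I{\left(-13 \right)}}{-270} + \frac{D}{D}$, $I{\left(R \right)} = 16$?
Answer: $\frac{74758}{18765} \approx 3.9839$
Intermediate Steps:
$K{\left(B,D \right)} = \frac{127}{135}$ ($K{\left(B,D \right)} = \frac{16}{-270} + \frac{D}{D} = 16 \left(- \frac{1}{270}\right) + 1 = - \frac{8}{135} + 1 = \frac{127}{135}$)
$M{\left(V \right)} = \frac{2 V}{145 + V}$
$M{\left(-423 \right)} + K{\left(6 \left(3 + 12\right),582 \right)} = 2 \left(-423\right) \frac{1}{145 - 423} + \frac{127}{135} = 2 \left(-423\right) \frac{1}{-278} + \frac{127}{135} = 2 \left(-423\right) \left(- \frac{1}{278}\right) + \frac{127}{135} = \frac{423}{139} + \frac{127}{135} = \frac{74758}{18765}$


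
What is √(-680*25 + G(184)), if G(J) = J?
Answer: 4*I*√1051 ≈ 129.68*I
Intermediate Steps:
√(-680*25 + G(184)) = √(-680*25 + 184) = √(-17000 + 184) = √(-16816) = 4*I*√1051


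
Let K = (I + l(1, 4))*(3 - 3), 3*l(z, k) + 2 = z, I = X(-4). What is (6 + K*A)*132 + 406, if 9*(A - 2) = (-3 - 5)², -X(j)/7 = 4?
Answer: 1198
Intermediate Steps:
X(j) = -28 (X(j) = -7*4 = -28)
I = -28
A = 82/9 (A = 2 + (-3 - 5)²/9 = 2 + (⅑)*(-8)² = 2 + (⅑)*64 = 2 + 64/9 = 82/9 ≈ 9.1111)
l(z, k) = -⅔ + z/3
K = 0 (K = (-28 + (-⅔ + (⅓)*1))*(3 - 3) = (-28 + (-⅔ + ⅓))*0 = (-28 - ⅓)*0 = -85/3*0 = 0)
(6 + K*A)*132 + 406 = (6 + 0*(82/9))*132 + 406 = (6 + 0)*132 + 406 = 6*132 + 406 = 792 + 406 = 1198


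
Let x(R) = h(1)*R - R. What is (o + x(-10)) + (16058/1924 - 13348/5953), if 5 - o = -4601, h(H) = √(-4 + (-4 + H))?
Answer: 715400001/154778 - 10*I*√7 ≈ 4622.1 - 26.458*I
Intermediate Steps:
h(H) = √(-8 + H)
x(R) = -R + I*R*√7 (x(R) = √(-8 + 1)*R - R = √(-7)*R - R = (I*√7)*R - R = I*R*√7 - R = -R + I*R*√7)
o = 4606 (o = 5 - 1*(-4601) = 5 + 4601 = 4606)
(o + x(-10)) + (16058/1924 - 13348/5953) = (4606 - 10*(-1 + I*√7)) + (16058/1924 - 13348/5953) = (4606 + (10 - 10*I*√7)) + (16058*(1/1924) - 13348*1/5953) = (4616 - 10*I*√7) + (217/26 - 13348/5953) = (4616 - 10*I*√7) + 944753/154778 = 715400001/154778 - 10*I*√7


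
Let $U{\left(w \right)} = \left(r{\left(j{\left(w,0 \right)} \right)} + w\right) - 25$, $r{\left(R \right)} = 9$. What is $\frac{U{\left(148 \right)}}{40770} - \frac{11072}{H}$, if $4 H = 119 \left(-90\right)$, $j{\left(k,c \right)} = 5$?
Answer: $\frac{371818}{89845} \approx 4.1384$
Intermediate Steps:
$H = - \frac{5355}{2}$ ($H = \frac{119 \left(-90\right)}{4} = \frac{1}{4} \left(-10710\right) = - \frac{5355}{2} \approx -2677.5$)
$U{\left(w \right)} = -16 + w$ ($U{\left(w \right)} = \left(9 + w\right) - 25 = -16 + w$)
$\frac{U{\left(148 \right)}}{40770} - \frac{11072}{H} = \frac{-16 + 148}{40770} - \frac{11072}{- \frac{5355}{2}} = 132 \cdot \frac{1}{40770} - - \frac{22144}{5355} = \frac{22}{6795} + \frac{22144}{5355} = \frac{371818}{89845}$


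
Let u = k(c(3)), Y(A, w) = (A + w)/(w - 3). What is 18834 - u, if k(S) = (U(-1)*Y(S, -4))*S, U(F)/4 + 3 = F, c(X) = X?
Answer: 131886/7 ≈ 18841.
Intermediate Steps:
Y(A, w) = (A + w)/(-3 + w)
U(F) = -12 + 4*F
k(S) = S*(-64/7 + 16*S/7) (k(S) = ((-12 + 4*(-1))*((S - 4)/(-3 - 4)))*S = ((-12 - 4)*((-4 + S)/(-7)))*S = (-(-16)*(-4 + S)/7)*S = (-16*(4/7 - S/7))*S = (-64/7 + 16*S/7)*S = S*(-64/7 + 16*S/7))
u = -48/7 (u = (16/7)*3*(-4 + 3) = (16/7)*3*(-1) = -48/7 ≈ -6.8571)
18834 - u = 18834 - 1*(-48/7) = 18834 + 48/7 = 131886/7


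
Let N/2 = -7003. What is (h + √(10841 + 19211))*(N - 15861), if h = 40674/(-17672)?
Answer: 607405179/8836 - 59734*√7513 ≈ -5.1089e+6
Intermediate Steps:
N = -14006 (N = 2*(-7003) = -14006)
h = -20337/8836 (h = 40674*(-1/17672) = -20337/8836 ≈ -2.3016)
(h + √(10841 + 19211))*(N - 15861) = (-20337/8836 + √(10841 + 19211))*(-14006 - 15861) = (-20337/8836 + √30052)*(-29867) = (-20337/8836 + 2*√7513)*(-29867) = 607405179/8836 - 59734*√7513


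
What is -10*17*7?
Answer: -1190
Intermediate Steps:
-10*17*7 = -170*7 = -1190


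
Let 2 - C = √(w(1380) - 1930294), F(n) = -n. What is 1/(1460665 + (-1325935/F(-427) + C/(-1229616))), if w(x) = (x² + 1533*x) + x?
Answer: 200905181324778475749456/292831309041023584937423842801 - 784681294824*√42674/292831309041023584937423842801 ≈ 6.8608e-7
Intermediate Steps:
w(x) = x² + 1534*x
C = 2 - 7*√42674 (C = 2 - √(1380*(1534 + 1380) - 1930294) = 2 - √(1380*2914 - 1930294) = 2 - √(4021320 - 1930294) = 2 - √2091026 = 2 - 7*√42674 ≈ -1444.0)
1/(1460665 + (-1325935/F(-427) + C/(-1229616))) = 1/(1460665 + (-1325935/((-1*(-427))) + (2 - 7*√42674)/(-1229616))) = 1/(1460665 + (-1325935/427 + (2 - 7*√42674)*(-1/1229616))) = 1/(1460665 + (-1325935*1/427 + (-1/614808 + 7*√42674/1229616))) = 1/(1460665 + (-1325935/427 + (-1/614808 + 7*√42674/1229616))) = 1/(1460665 + (-815195445907/262523016 + 7*√42674/1229616)) = 1/(382642985719733/262523016 + 7*√42674/1229616)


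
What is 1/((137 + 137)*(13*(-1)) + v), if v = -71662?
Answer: -1/75224 ≈ -1.3294e-5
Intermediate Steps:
1/((137 + 137)*(13*(-1)) + v) = 1/((137 + 137)*(13*(-1)) - 71662) = 1/(274*(-13) - 71662) = 1/(-3562 - 71662) = 1/(-75224) = -1/75224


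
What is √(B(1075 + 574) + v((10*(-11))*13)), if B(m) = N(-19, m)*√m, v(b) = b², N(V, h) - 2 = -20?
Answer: √(2044900 - 18*√1649) ≈ 1429.7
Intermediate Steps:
N(V, h) = -18 (N(V, h) = 2 - 20 = -18)
B(m) = -18*√m
√(B(1075 + 574) + v((10*(-11))*13)) = √(-18*√(1075 + 574) + ((10*(-11))*13)²) = √(-18*√1649 + (-110*13)²) = √(-18*√1649 + (-1430)²) = √(-18*√1649 + 2044900) = √(2044900 - 18*√1649)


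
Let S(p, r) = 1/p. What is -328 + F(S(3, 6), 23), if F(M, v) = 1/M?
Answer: -325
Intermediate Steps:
-328 + F(S(3, 6), 23) = -328 + 1/(1/3) = -328 + 1/(⅓) = -328 + 3 = -325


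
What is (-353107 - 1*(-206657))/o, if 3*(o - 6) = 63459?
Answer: -146450/21159 ≈ -6.9214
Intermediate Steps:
o = 21159 (o = 6 + (1/3)*63459 = 6 + 21153 = 21159)
(-353107 - 1*(-206657))/o = (-353107 - 1*(-206657))/21159 = (-353107 + 206657)*(1/21159) = -146450*1/21159 = -146450/21159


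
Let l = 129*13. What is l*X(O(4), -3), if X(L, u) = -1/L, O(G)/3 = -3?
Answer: 559/3 ≈ 186.33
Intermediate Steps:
O(G) = -9 (O(G) = 3*(-3) = -9)
l = 1677
l*X(O(4), -3) = 1677*(-1/(-9)) = 1677*(-1*(-1/9)) = 1677*(1/9) = 559/3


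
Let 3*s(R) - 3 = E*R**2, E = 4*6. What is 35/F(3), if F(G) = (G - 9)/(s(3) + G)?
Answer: -1330/3 ≈ -443.33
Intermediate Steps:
E = 24
s(R) = 1 + 8*R**2 (s(R) = 1 + (24*R**2)/3 = 1 + 8*R**2)
F(G) = (-9 + G)/(73 + G) (F(G) = (G - 9)/((1 + 8*3**2) + G) = (-9 + G)/((1 + 8*9) + G) = (-9 + G)/((1 + 72) + G) = (-9 + G)/(73 + G))
35/F(3) = 35/(((-9 + 3)/(73 + 3))) = 35/((-6/76)) = 35/(((1/76)*(-6))) = 35/(-3/38) = 35*(-38/3) = -1330/3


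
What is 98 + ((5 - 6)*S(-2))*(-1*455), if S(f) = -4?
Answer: -1722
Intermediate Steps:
98 + ((5 - 6)*S(-2))*(-1*455) = 98 + ((5 - 6)*(-4))*(-1*455) = 98 - 1*(-4)*(-455) = 98 + 4*(-455) = 98 - 1820 = -1722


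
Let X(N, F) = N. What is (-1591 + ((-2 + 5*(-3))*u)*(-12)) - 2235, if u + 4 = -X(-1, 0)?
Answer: -4438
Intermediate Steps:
u = -3 (u = -4 - 1*(-1) = -4 + 1 = -3)
(-1591 + ((-2 + 5*(-3))*u)*(-12)) - 2235 = (-1591 + ((-2 + 5*(-3))*(-3))*(-12)) - 2235 = (-1591 + ((-2 - 15)*(-3))*(-12)) - 2235 = (-1591 - 17*(-3)*(-12)) - 2235 = (-1591 + 51*(-12)) - 2235 = (-1591 - 612) - 2235 = -2203 - 2235 = -4438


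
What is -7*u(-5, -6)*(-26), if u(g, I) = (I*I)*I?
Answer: -39312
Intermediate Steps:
u(g, I) = I**3 (u(g, I) = I**2*I = I**3)
-7*u(-5, -6)*(-26) = -7*(-6)**3*(-26) = -7*(-216)*(-26) = 1512*(-26) = -39312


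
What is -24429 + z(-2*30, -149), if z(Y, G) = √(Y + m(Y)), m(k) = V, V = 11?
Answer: -24429 + 7*I ≈ -24429.0 + 7.0*I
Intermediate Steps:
m(k) = 11
z(Y, G) = √(11 + Y) (z(Y, G) = √(Y + 11) = √(11 + Y))
-24429 + z(-2*30, -149) = -24429 + √(11 - 2*30) = -24429 + √(11 - 60) = -24429 + √(-49) = -24429 + 7*I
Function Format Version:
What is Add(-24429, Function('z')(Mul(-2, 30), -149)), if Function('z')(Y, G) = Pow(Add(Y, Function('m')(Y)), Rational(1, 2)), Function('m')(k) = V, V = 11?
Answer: Add(-24429, Mul(7, I)) ≈ Add(-24429., Mul(7.0000, I))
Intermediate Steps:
Function('m')(k) = 11
Function('z')(Y, G) = Pow(Add(11, Y), Rational(1, 2)) (Function('z')(Y, G) = Pow(Add(Y, 11), Rational(1, 2)) = Pow(Add(11, Y), Rational(1, 2)))
Add(-24429, Function('z')(Mul(-2, 30), -149)) = Add(-24429, Pow(Add(11, Mul(-2, 30)), Rational(1, 2))) = Add(-24429, Pow(Add(11, -60), Rational(1, 2))) = Add(-24429, Pow(-49, Rational(1, 2))) = Add(-24429, Mul(7, I))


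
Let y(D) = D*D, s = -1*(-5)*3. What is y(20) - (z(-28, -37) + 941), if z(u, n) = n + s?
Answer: -519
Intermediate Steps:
s = 15 (s = 5*3 = 15)
z(u, n) = 15 + n (z(u, n) = n + 15 = 15 + n)
y(D) = D²
y(20) - (z(-28, -37) + 941) = 20² - ((15 - 37) + 941) = 400 - (-22 + 941) = 400 - 1*919 = 400 - 919 = -519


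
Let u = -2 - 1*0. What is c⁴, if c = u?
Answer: 16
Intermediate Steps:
u = -2 (u = -2 + 0 = -2)
c = -2
c⁴ = (-2)⁴ = 16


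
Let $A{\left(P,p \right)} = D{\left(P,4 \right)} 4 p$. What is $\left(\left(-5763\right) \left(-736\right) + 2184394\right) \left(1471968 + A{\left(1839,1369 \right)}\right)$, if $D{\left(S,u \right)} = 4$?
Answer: $9599564704864$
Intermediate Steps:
$A{\left(P,p \right)} = 16 p$ ($A{\left(P,p \right)} = 4 \cdot 4 p = 16 p$)
$\left(\left(-5763\right) \left(-736\right) + 2184394\right) \left(1471968 + A{\left(1839,1369 \right)}\right) = \left(\left(-5763\right) \left(-736\right) + 2184394\right) \left(1471968 + 16 \cdot 1369\right) = \left(4241568 + 2184394\right) \left(1471968 + 21904\right) = 6425962 \cdot 1493872 = 9599564704864$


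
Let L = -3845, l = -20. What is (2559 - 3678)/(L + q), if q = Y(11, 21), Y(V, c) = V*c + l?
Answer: 1119/3634 ≈ 0.30793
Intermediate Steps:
Y(V, c) = -20 + V*c (Y(V, c) = V*c - 20 = -20 + V*c)
q = 211 (q = -20 + 11*21 = -20 + 231 = 211)
(2559 - 3678)/(L + q) = (2559 - 3678)/(-3845 + 211) = -1119/(-3634) = -1119*(-1/3634) = 1119/3634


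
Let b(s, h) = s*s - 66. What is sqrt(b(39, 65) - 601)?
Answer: sqrt(854) ≈ 29.223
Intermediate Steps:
b(s, h) = -66 + s**2 (b(s, h) = s**2 - 66 = -66 + s**2)
sqrt(b(39, 65) - 601) = sqrt((-66 + 39**2) - 601) = sqrt((-66 + 1521) - 601) = sqrt(1455 - 601) = sqrt(854)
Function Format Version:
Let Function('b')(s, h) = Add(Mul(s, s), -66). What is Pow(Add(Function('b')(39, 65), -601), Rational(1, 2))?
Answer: Pow(854, Rational(1, 2)) ≈ 29.223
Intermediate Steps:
Function('b')(s, h) = Add(-66, Pow(s, 2)) (Function('b')(s, h) = Add(Pow(s, 2), -66) = Add(-66, Pow(s, 2)))
Pow(Add(Function('b')(39, 65), -601), Rational(1, 2)) = Pow(Add(Add(-66, Pow(39, 2)), -601), Rational(1, 2)) = Pow(Add(Add(-66, 1521), -601), Rational(1, 2)) = Pow(Add(1455, -601), Rational(1, 2)) = Pow(854, Rational(1, 2))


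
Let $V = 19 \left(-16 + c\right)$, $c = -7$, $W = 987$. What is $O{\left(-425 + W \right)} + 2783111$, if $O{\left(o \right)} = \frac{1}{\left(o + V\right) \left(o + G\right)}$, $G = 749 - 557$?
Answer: $\frac{262308211751}{94250} \approx 2.7831 \cdot 10^{6}$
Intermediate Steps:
$V = -437$ ($V = 19 \left(-16 - 7\right) = 19 \left(-23\right) = -437$)
$G = 192$
$O{\left(o \right)} = \frac{1}{\left(-437 + o\right) \left(192 + o\right)}$ ($O{\left(o \right)} = \frac{1}{\left(o - 437\right) \left(o + 192\right)} = \frac{1}{\left(-437 + o\right) \left(192 + o\right)}$)
$O{\left(-425 + W \right)} + 2783111 = \frac{1}{-83904 + \left(-425 + 987\right)^{2} - 245 \left(-425 + 987\right)} + 2783111 = \frac{1}{-83904 + 562^{2} - 137690} + 2783111 = \frac{1}{-83904 + 315844 - 137690} + 2783111 = \frac{1}{94250} + 2783111 = \frac{262308211751}{94250}$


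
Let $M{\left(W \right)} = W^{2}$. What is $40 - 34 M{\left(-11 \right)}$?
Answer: $-4074$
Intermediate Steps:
$40 - 34 M{\left(-11 \right)} = 40 - 34 \left(-11\right)^{2} = 40 - 4114 = -4074$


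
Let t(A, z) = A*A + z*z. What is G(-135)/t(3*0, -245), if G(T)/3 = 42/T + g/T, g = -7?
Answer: -1/77175 ≈ -1.2958e-5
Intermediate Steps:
t(A, z) = A² + z²
G(T) = 105/T (G(T) = 3*(42/T - 7/T) = 3*(35/T) = 105/T)
G(-135)/t(3*0, -245) = (105/(-135))/((3*0)² + (-245)²) = (105*(-1/135))/(0² + 60025) = -7/(9*(0 + 60025)) = -7/9/60025 = -7/9*1/60025 = -1/77175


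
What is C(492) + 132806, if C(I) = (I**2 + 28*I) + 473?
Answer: 389119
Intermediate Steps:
C(I) = 473 + I**2 + 28*I
C(492) + 132806 = (473 + 492**2 + 28*492) + 132806 = (473 + 242064 + 13776) + 132806 = 256313 + 132806 = 389119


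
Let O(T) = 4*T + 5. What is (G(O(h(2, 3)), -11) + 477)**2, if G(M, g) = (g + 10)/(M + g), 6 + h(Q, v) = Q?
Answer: 110145025/484 ≈ 2.2757e+5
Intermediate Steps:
h(Q, v) = -6 + Q
O(T) = 5 + 4*T
G(M, g) = (10 + g)/(M + g)
(G(O(h(2, 3)), -11) + 477)**2 = ((10 - 11)/((5 + 4*(-6 + 2)) - 11) + 477)**2 = (-1/((5 + 4*(-4)) - 11) + 477)**2 = (-1/((5 - 16) - 11) + 477)**2 = (-1/(-11 - 11) + 477)**2 = (-1/(-22) + 477)**2 = (-1/22*(-1) + 477)**2 = (1/22 + 477)**2 = (10495/22)**2 = 110145025/484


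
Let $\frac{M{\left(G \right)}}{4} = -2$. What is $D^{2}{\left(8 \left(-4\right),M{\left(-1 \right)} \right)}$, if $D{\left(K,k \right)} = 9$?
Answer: $81$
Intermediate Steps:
$M{\left(G \right)} = -8$ ($M{\left(G \right)} = 4 \left(-2\right) = -8$)
$D^{2}{\left(8 \left(-4\right),M{\left(-1 \right)} \right)} = 9^{2} = 81$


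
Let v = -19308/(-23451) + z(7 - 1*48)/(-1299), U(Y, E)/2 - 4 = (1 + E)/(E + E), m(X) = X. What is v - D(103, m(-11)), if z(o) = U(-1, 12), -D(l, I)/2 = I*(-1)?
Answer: 2780203027/121851396 ≈ 22.816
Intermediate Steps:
U(Y, E) = 8 + (1 + E)/E (U(Y, E) = 8 + 2*((1 + E)/(E + E)) = 8 + 2*((1 + E)/((2*E))) = 8 + 2*((1 + E)*(1/(2*E))) = 8 + 2*((1 + E)/(2*E)) = 8 + (1 + E)/E)
D(l, I) = 2*I (D(l, I) = -2*I*(-1) = -(-2)*I = 2*I)
z(o) = 109/12 (z(o) = 9 + 1/12 = 109/12)
v = 99472315/121851396 (v = -19308/(-23451) + (109/12)/(-1299) = -19308*(-1/23451) + (109/12)*(-1/1299) = 6436/7817 - 109/15588 = 99472315/121851396 ≈ 0.81634)
v - D(103, m(-11)) = 99472315/121851396 - 2*(-11) = 99472315/121851396 - 1*(-22) = 99472315/121851396 + 22 = 2780203027/121851396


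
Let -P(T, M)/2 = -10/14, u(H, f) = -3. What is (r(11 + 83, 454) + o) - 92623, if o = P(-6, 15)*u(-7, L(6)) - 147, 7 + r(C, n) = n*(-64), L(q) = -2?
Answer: -852861/7 ≈ -1.2184e+5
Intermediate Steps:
P(T, M) = 10/7 (P(T, M) = -(-20)/14 = -2*(-5/7) = 10/7)
r(C, n) = -7 - 64*n (r(C, n) = -7 + n*(-64) = -7 - 64*n)
o = -1059/7 (o = (10/7)*(-3) - 147 = -30/7 - 147 = -1059/7 ≈ -151.29)
(r(11 + 83, 454) + o) - 92623 = ((-7 - 64*454) - 1059/7) - 92623 = ((-7 - 29056) - 1059/7) - 92623 = (-29063 - 1059/7) - 92623 = -204500/7 - 92623 = -852861/7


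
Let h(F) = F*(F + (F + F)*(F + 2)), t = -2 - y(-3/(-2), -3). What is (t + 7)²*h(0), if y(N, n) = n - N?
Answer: 0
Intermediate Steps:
t = 5/2 (t = -2 - (-3 - (-3)/(-2)) = -2 - (-3 - (-3)*(-1)/2) = -2 - (-3 - 1*3/2) = -2 - (-3 - 3/2) = -2 - 1*(-9/2) = -2 + 9/2 = 5/2 ≈ 2.5000)
h(F) = F*(F + 2*F*(2 + F)) (h(F) = F*(F + (2*F)*(2 + F)) = F*(F + 2*F*(2 + F)))
(t + 7)²*h(0) = (5/2 + 7)²*(0²*(5 + 2*0)) = (19/2)²*(0*(5 + 0)) = 361*(0*5)/4 = (361/4)*0 = 0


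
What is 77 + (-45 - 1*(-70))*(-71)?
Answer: -1698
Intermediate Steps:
77 + (-45 - 1*(-70))*(-71) = 77 + (-45 + 70)*(-71) = 77 + 25*(-71) = 77 - 1775 = -1698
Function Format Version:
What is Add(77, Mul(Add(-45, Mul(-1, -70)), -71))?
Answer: -1698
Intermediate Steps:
Add(77, Mul(Add(-45, Mul(-1, -70)), -71)) = Add(77, Mul(Add(-45, 70), -71)) = Add(77, Mul(25, -71)) = Add(77, -1775) = -1698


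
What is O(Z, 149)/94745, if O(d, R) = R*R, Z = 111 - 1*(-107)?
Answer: 22201/94745 ≈ 0.23432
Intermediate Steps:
Z = 218 (Z = 111 + 107 = 218)
O(d, R) = R**2
O(Z, 149)/94745 = 149**2/94745 = 22201*(1/94745) = 22201/94745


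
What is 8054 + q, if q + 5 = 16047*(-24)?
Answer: -377079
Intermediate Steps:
q = -385133 (q = -5 + 16047*(-24) = -5 - 385128 = -385133)
8054 + q = 8054 - 385133 = -377079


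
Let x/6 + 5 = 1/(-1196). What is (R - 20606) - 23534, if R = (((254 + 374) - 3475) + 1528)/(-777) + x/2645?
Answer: -54245487560021/1228988670 ≈ -44138.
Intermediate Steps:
x = -17943/598 (x = -30 + 6/(-1196) = -30 + 6*(-1/1196) = -30 - 3/598 = -17943/598 ≈ -30.005)
R = 2072333779/1228988670 (R = (((254 + 374) - 3475) + 1528)/(-777) - 17943/598/2645 = ((628 - 3475) + 1528)*(-1/777) - 17943/598*1/2645 = (-2847 + 1528)*(-1/777) - 17943/1581710 = -1319*(-1/777) - 17943/1581710 = 1319/777 - 17943/1581710 = 2072333779/1228988670 ≈ 1.6862)
(R - 20606) - 23534 = (2072333779/1228988670 - 20606) - 23534 = -25322468200241/1228988670 - 23534 = -54245487560021/1228988670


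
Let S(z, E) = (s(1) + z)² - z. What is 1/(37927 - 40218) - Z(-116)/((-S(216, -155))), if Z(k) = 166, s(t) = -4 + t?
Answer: 11557/3567087 ≈ 0.0032399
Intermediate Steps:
S(z, E) = (-3 + z)² - z (S(z, E) = ((-4 + 1) + z)² - z = (-3 + z)² - z)
1/(37927 - 40218) - Z(-116)/((-S(216, -155))) = 1/(37927 - 40218) - 166/((-((-3 + 216)² - 1*216))) = 1/(-2291) - 166/((-(213² - 216))) = -1/2291 - 166/((-(45369 - 216))) = -1/2291 - 166/((-1*45153)) = -1/2291 - 166/(-45153) = -1/2291 - 166*(-1)/45153 = -1/2291 - 1*(-166/45153) = -1/2291 + 166/45153 = 11557/3567087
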